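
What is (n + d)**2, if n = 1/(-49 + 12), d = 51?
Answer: 3556996/1369 ≈ 2598.2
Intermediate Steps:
n = -1/37 (n = 1/(-37) = -1/37 ≈ -0.027027)
(n + d)**2 = (-1/37 + 51)**2 = (1886/37)**2 = 3556996/1369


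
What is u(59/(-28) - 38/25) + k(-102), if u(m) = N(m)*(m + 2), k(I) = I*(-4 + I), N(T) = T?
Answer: 5300771921/490000 ≈ 10818.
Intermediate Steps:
u(m) = m*(2 + m) (u(m) = m*(m + 2) = m*(2 + m))
u(59/(-28) - 38/25) + k(-102) = (59/(-28) - 38/25)*(2 + (59/(-28) - 38/25)) - 102*(-4 - 102) = (59*(-1/28) - 38*1/25)*(2 + (59*(-1/28) - 38*1/25)) - 102*(-106) = (-59/28 - 38/25)*(2 + (-59/28 - 38/25)) + 10812 = -2539*(2 - 2539/700)/700 + 10812 = -2539/700*(-1139/700) + 10812 = 2891921/490000 + 10812 = 5300771921/490000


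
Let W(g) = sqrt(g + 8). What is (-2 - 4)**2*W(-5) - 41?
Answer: -41 + 36*sqrt(3) ≈ 21.354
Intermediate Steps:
W(g) = sqrt(8 + g)
(-2 - 4)**2*W(-5) - 41 = (-2 - 4)**2*sqrt(8 - 5) - 41 = (-6)**2*sqrt(3) - 41 = 36*sqrt(3) - 41 = -41 + 36*sqrt(3)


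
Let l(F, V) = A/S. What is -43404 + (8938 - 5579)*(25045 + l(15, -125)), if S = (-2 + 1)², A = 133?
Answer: 84529498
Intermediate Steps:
S = 1 (S = (-1)² = 1)
l(F, V) = 133 (l(F, V) = 133/1 = 133*1 = 133)
-43404 + (8938 - 5579)*(25045 + l(15, -125)) = -43404 + (8938 - 5579)*(25045 + 133) = -43404 + 3359*25178 = -43404 + 84572902 = 84529498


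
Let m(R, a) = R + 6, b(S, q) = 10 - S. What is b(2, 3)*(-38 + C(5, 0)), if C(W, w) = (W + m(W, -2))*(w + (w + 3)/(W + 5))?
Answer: -1328/5 ≈ -265.60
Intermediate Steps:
m(R, a) = 6 + R
C(W, w) = (6 + 2*W)*(w + (3 + w)/(5 + W)) (C(W, w) = (W + (6 + W))*(w + (w + 3)/(W + 5)) = (6 + 2*W)*(w + (3 + w)/(5 + W)))
b(2, 3)*(-38 + C(5, 0)) = (10 - 1*2)*(-38 + 2*(9 + 3*5 + 18*0 + 0*5² + 9*5*0)/(5 + 5)) = (10 - 2)*(-38 + 2*(9 + 15 + 0 + 0*25 + 0)/10) = 8*(-38 + 2*(⅒)*(9 + 15 + 0 + 0 + 0)) = 8*(-38 + 2*(⅒)*24) = 8*(-38 + 24/5) = 8*(-166/5) = -1328/5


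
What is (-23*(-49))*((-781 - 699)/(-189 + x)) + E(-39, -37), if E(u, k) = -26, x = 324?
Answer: -334294/27 ≈ -12381.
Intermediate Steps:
(-23*(-49))*((-781 - 699)/(-189 + x)) + E(-39, -37) = (-23*(-49))*((-781 - 699)/(-189 + 324)) - 26 = 1127*(-1480/135) - 26 = 1127*(-1480*1/135) - 26 = 1127*(-296/27) - 26 = -333592/27 - 26 = -334294/27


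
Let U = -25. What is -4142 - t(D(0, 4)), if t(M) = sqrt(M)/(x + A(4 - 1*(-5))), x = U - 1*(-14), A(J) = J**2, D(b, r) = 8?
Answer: -4142 - sqrt(2)/35 ≈ -4142.0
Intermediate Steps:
x = -11 (x = -25 - 1*(-14) = -25 + 14 = -11)
t(M) = sqrt(M)/70 (t(M) = sqrt(M)/(-11 + (4 - 1*(-5))**2) = sqrt(M)/(-11 + (4 + 5)**2) = sqrt(M)/(-11 + 9**2) = sqrt(M)/(-11 + 81) = sqrt(M)/70)
-4142 - t(D(0, 4)) = -4142 - sqrt(8)/70 = -4142 - 2*sqrt(2)/70 = -4142 - sqrt(2)/35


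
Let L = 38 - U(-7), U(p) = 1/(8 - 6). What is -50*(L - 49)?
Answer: 575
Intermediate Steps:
U(p) = ½ (U(p) = 1/2 = ½)
L = 75/2 (L = 38 - 1*½ = 38 - ½ = 75/2 ≈ 37.500)
-50*(L - 49) = -50*(75/2 - 49) = -50*(-23/2) = 575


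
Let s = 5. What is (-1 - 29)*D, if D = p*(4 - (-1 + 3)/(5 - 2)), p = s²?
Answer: -2500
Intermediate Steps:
p = 25 (p = 5² = 25)
D = 250/3 (D = 25*(4 - (-1 + 3)/(5 - 2)) = 25*(4 - 2/3) = 25*(4 - 1*⅔) = 25*(4 - ⅔) = 25*(10/3) = 250/3 ≈ 83.333)
(-1 - 29)*D = (-1 - 29)*(250/3) = -30*250/3 = -2500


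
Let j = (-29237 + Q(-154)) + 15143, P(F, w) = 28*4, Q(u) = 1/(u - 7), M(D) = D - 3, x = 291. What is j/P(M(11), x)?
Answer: -2269135/18032 ≈ -125.84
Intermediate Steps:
M(D) = -3 + D
Q(u) = 1/(-7 + u)
P(F, w) = 112
j = -2269135/161 (j = (-29237 + 1/(-7 - 154)) + 15143 = (-29237 + 1/(-161)) + 15143 = (-29237 - 1/161) + 15143 = -4707158/161 + 15143 = -2269135/161 ≈ -14094.)
j/P(M(11), x) = -2269135/161/112 = -2269135/161*1/112 = -2269135/18032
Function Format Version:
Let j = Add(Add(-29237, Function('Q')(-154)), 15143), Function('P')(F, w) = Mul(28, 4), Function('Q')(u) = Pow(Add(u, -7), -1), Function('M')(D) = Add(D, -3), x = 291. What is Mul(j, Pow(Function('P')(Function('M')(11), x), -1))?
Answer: Rational(-2269135, 18032) ≈ -125.84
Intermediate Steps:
Function('M')(D) = Add(-3, D)
Function('Q')(u) = Pow(Add(-7, u), -1)
Function('P')(F, w) = 112
j = Rational(-2269135, 161) (j = Add(Add(-29237, Pow(Add(-7, -154), -1)), 15143) = Add(Add(-29237, Pow(-161, -1)), 15143) = Add(Add(-29237, Rational(-1, 161)), 15143) = Add(Rational(-4707158, 161), 15143) = Rational(-2269135, 161) ≈ -14094.)
Mul(j, Pow(Function('P')(Function('M')(11), x), -1)) = Mul(Rational(-2269135, 161), Pow(112, -1)) = Mul(Rational(-2269135, 161), Rational(1, 112)) = Rational(-2269135, 18032)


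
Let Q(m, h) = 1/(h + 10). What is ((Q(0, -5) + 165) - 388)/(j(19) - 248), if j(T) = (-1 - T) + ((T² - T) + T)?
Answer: -1114/465 ≈ -2.3957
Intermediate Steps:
Q(m, h) = 1/(10 + h)
j(T) = -1 + T² - T (j(T) = (-1 - T) + T² = -1 + T² - T)
((Q(0, -5) + 165) - 388)/(j(19) - 248) = ((1/(10 - 5) + 165) - 388)/((-1 + 19² - 1*19) - 248) = ((1/5 + 165) - 388)/((-1 + 361 - 19) - 248) = ((⅕ + 165) - 388)/(341 - 248) = (826/5 - 388)/93 = -1114/5*1/93 = -1114/465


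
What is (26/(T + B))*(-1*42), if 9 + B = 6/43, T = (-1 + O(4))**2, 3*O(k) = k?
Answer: 211302/1693 ≈ 124.81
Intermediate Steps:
O(k) = k/3
T = 1/9 (T = (-1 + (1/3)*4)**2 = (-1 + 4/3)**2 = (1/3)**2 = 1/9 ≈ 0.11111)
B = -381/43 (B = -9 + 6/43 = -381/43 ≈ -8.8605)
(26/(T + B))*(-1*42) = (26/(1/9 - 381/43))*(-1*42) = (26/(-3386/387))*(-42) = -387/3386*26*(-42) = -5031/1693*(-42) = 211302/1693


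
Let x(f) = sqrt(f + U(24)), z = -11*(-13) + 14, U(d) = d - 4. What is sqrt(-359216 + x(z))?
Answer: sqrt(-359216 + sqrt(177)) ≈ 599.33*I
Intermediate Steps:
U(d) = -4 + d
z = 157 (z = 143 + 14 = 157)
x(f) = sqrt(20 + f) (x(f) = sqrt(f + (-4 + 24)) = sqrt(f + 20) = sqrt(20 + f))
sqrt(-359216 + x(z)) = sqrt(-359216 + sqrt(20 + 157)) = sqrt(-359216 + sqrt(177))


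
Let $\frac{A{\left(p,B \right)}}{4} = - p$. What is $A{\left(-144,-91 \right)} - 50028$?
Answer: $-49452$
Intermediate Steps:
$A{\left(p,B \right)} = - 4 p$ ($A{\left(p,B \right)} = 4 \left(- p\right) = - 4 p$)
$A{\left(-144,-91 \right)} - 50028 = \left(-4\right) \left(-144\right) - 50028 = 576 - 50028 = -49452$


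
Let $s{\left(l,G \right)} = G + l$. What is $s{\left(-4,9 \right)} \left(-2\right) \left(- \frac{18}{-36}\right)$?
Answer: $-5$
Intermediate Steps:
$s{\left(-4,9 \right)} \left(-2\right) \left(- \frac{18}{-36}\right) = \left(9 - 4\right) \left(-2\right) \left(- \frac{18}{-36}\right) = 5 \left(-2\right) \left(\left(-18\right) \left(- \frac{1}{36}\right)\right) = \left(-10\right) \frac{1}{2} = -5$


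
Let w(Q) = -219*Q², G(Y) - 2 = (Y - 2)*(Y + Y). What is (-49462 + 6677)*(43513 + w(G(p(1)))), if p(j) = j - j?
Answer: -1824224045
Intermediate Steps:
p(j) = 0
G(Y) = 2 + 2*Y*(-2 + Y) (G(Y) = 2 + (Y - 2)*(Y + Y) = 2 + (-2 + Y)*(2*Y) = 2 + 2*Y*(-2 + Y))
(-49462 + 6677)*(43513 + w(G(p(1)))) = (-49462 + 6677)*(43513 - 219*(2 - 4*0 + 2*0²)²) = -42785*(43513 - 219*(2 + 0 + 2*0)²) = -42785*(43513 - 219*(2 + 0 + 0)²) = -42785*(43513 - 219*2²) = -42785*(43513 - 219*4) = -42785*(43513 - 876) = -42785*42637 = -1824224045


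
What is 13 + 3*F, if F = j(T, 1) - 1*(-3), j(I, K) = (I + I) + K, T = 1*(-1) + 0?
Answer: 19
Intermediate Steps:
T = -1 (T = -1 + 0 = -1)
j(I, K) = K + 2*I (j(I, K) = 2*I + K = K + 2*I)
F = 2 (F = (1 + 2*(-1)) - 1*(-3) = (1 - 2) + 3 = -1 + 3 = 2)
13 + 3*F = 13 + 3*2 = 13 + 6 = 19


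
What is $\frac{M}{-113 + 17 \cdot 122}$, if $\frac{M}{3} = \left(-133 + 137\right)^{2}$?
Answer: $\frac{48}{1961} \approx 0.024477$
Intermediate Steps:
$M = 48$ ($M = 3 \left(-133 + 137\right)^{2} = 3 \cdot 4^{2} = 3 \cdot 16 = 48$)
$\frac{M}{-113 + 17 \cdot 122} = \frac{48}{-113 + 17 \cdot 122} = \frac{48}{-113 + 2074} = \frac{48}{1961}$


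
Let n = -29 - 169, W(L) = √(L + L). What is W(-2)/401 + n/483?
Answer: -66/161 + 2*I/401 ≈ -0.40994 + 0.0049875*I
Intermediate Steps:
W(L) = √2*√L (W(L) = √(2*L) = √2*√L)
n = -198
W(-2)/401 + n/483 = (√2*√(-2))/401 - 198/483 = (√2*(I*√2))*(1/401) - 198*1/483 = (2*I)*(1/401) - 66/161 = 2*I/401 - 66/161 = -66/161 + 2*I/401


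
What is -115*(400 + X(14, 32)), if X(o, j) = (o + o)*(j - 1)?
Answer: -145820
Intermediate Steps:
X(o, j) = 2*o*(-1 + j) (X(o, j) = (2*o)*(-1 + j) = 2*o*(-1 + j))
-115*(400 + X(14, 32)) = -115*(400 + 2*14*(-1 + 32)) = -115*(400 + 2*14*31) = -115*(400 + 868) = -115*1268 = -145820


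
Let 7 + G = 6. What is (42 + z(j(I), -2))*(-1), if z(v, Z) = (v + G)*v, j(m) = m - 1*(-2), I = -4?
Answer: -48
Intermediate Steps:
G = -1 (G = -7 + 6 = -1)
j(m) = 2 + m (j(m) = m + 2 = 2 + m)
z(v, Z) = v*(-1 + v) (z(v, Z) = (v - 1)*v = (-1 + v)*v = v*(-1 + v))
(42 + z(j(I), -2))*(-1) = (42 + (2 - 4)*(-1 + (2 - 4)))*(-1) = (42 - 2*(-1 - 2))*(-1) = (42 - 2*(-3))*(-1) = (42 + 6)*(-1) = 48*(-1) = -48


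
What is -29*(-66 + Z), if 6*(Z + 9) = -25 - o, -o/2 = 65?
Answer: 3335/2 ≈ 1667.5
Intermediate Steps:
o = -130 (o = -2*65 = -130)
Z = 17/2 (Z = -9 + (-25 - 1*(-130))/6 = -9 + (-25 + 130)/6 = -9 + (1/6)*105 = -9 + 35/2 = 17/2 ≈ 8.5000)
-29*(-66 + Z) = -29*(-66 + 17/2) = -29*(-115/2) = 3335/2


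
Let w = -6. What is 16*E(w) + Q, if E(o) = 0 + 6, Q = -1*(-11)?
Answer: 107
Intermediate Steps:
Q = 11
E(o) = 6
16*E(w) + Q = 16*6 + 11 = 96 + 11 = 107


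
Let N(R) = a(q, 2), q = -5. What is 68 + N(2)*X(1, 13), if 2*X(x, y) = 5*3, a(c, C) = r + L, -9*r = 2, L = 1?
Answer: 443/6 ≈ 73.833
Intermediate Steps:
r = -2/9 (r = -⅑*2 = -2/9 ≈ -0.22222)
a(c, C) = 7/9 (a(c, C) = -2/9 + 1 = 7/9)
N(R) = 7/9
X(x, y) = 15/2 (X(x, y) = (5*3)/2 = (½)*15 = 15/2)
68 + N(2)*X(1, 13) = 68 + (7/9)*(15/2) = 68 + 35/6 = 443/6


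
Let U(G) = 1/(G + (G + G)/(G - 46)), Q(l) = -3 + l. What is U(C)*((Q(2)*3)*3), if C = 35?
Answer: -11/35 ≈ -0.31429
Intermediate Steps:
U(G) = 1/(G + 2*G/(-46 + G)) (U(G) = 1/(G + (2*G)/(-46 + G)) = 1/(G + 2*G/(-46 + G)))
U(C)*((Q(2)*3)*3) = ((-46 + 35)/(35*(-44 + 35)))*(((-3 + 2)*3)*3) = ((1/35)*(-11)/(-9))*(-1*3*3) = ((1/35)*(-⅑)*(-11))*(-3*3) = (11/315)*(-9) = -11/35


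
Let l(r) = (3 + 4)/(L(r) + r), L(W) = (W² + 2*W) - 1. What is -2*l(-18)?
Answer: -14/269 ≈ -0.052045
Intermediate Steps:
L(W) = -1 + W² + 2*W
l(r) = 7/(-1 + r² + 3*r) (l(r) = (3 + 4)/((-1 + r² + 2*r) + r) = 7/(-1 + r² + 3*r))
-2*l(-18) = -14/(-1 + (-18)² + 3*(-18)) = -14/(-1 + 324 - 54) = -14/269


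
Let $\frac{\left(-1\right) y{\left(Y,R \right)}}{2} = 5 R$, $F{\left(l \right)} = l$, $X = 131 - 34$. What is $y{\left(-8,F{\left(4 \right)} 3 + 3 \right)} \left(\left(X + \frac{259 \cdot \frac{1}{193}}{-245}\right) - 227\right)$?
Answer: $\frac{26345610}{1351} \approx 19501.0$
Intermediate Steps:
$X = 97$ ($X = 131 - 34 = 97$)
$y{\left(Y,R \right)} = - 10 R$ ($y{\left(Y,R \right)} = - 2 \cdot 5 R = - 10 R$)
$y{\left(-8,F{\left(4 \right)} 3 + 3 \right)} \left(\left(X + \frac{259 \cdot \frac{1}{193}}{-245}\right) - 227\right) = - 10 \left(4 \cdot 3 + 3\right) \left(\left(97 + \frac{259 \cdot \frac{1}{193}}{-245}\right) - 227\right) = - 10 \left(12 + 3\right) \left(\left(97 + 259 \cdot \frac{1}{193} \left(- \frac{1}{245}\right)\right) - 227\right) = \left(-10\right) 15 \left(\left(97 + \frac{259}{193} \left(- \frac{1}{245}\right)\right) - 227\right) = - 150 \left(\left(97 - \frac{37}{6755}\right) - 227\right) = - 150 \left(\frac{655198}{6755} - 227\right) = \left(-150\right) \left(- \frac{878187}{6755}\right) = \frac{26345610}{1351}$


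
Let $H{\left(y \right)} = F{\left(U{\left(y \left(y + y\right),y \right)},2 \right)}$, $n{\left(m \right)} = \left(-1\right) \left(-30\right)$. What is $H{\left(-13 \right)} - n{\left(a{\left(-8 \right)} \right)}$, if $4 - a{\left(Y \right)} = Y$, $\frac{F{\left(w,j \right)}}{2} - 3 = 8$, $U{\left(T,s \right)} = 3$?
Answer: $-8$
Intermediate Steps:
$F{\left(w,j \right)} = 22$ ($F{\left(w,j \right)} = 6 + 2 \cdot 8 = 6 + 16 = 22$)
$a{\left(Y \right)} = 4 - Y$
$n{\left(m \right)} = 30$
$H{\left(y \right)} = 22$
$H{\left(-13 \right)} - n{\left(a{\left(-8 \right)} \right)} = 22 - 30 = -8$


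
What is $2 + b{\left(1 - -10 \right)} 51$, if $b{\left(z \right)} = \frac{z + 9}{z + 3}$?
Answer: $\frac{524}{7} \approx 74.857$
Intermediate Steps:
$b{\left(z \right)} = \frac{9 + z}{3 + z}$
$2 + b{\left(1 - -10 \right)} 51 = 2 + \frac{9 + \left(1 - -10\right)}{3 + \left(1 - -10\right)} 51 = 2 + \frac{9 + \left(1 + 10\right)}{3 + \left(1 + 10\right)} 51 = 2 + \frac{9 + 11}{3 + 11} \cdot 51 = 2 + \frac{1}{14} \cdot 20 \cdot 51 = 2 + \frac{10}{7} \cdot 51 = 2 + \frac{510}{7} = \frac{524}{7}$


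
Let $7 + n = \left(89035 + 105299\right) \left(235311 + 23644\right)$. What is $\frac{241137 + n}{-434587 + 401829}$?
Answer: $- \frac{25162001050}{16379} \approx -1.5362 \cdot 10^{6}$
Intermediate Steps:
$n = 50323760963$ ($n = -7 + \left(89035 + 105299\right) \left(235311 + 23644\right) = -7 + 194334 \cdot 258955 = -7 + 50323760970 = 50323760963$)
$\frac{241137 + n}{-434587 + 401829} = \frac{241137 + 50323760963}{-434587 + 401829} = \frac{50324002100}{-32758} = 50324002100 \left(- \frac{1}{32758}\right) = - \frac{25162001050}{16379}$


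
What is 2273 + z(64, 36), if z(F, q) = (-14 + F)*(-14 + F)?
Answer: 4773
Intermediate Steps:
z(F, q) = (-14 + F)**2
2273 + z(64, 36) = 2273 + (-14 + 64)**2 = 2273 + 50**2 = 2273 + 2500 = 4773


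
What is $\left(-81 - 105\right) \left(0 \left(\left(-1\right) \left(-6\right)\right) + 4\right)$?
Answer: $-744$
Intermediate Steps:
$\left(-81 - 105\right) \left(0 \left(\left(-1\right) \left(-6\right)\right) + 4\right) = - 186 \left(0 \cdot 6 + 4\right) = - 186 \left(0 + 4\right) = \left(-186\right) 4 = -744$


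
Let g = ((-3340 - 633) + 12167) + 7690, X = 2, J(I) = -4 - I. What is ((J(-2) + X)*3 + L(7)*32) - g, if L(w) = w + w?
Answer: -15436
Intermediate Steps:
L(w) = 2*w
g = 15884 (g = (-3973 + 12167) + 7690 = 8194 + 7690 = 15884)
((J(-2) + X)*3 + L(7)*32) - g = (((-4 - 1*(-2)) + 2)*3 + (2*7)*32) - 1*15884 = (((-4 + 2) + 2)*3 + 14*32) - 15884 = ((-2 + 2)*3 + 448) - 15884 = (0*3 + 448) - 15884 = (0 + 448) - 15884 = 448 - 15884 = -15436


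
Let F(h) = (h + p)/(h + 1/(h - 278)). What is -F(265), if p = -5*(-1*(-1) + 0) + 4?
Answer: -286/287 ≈ -0.99652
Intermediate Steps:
p = -1 (p = -5*(1 + 0) + 4 = -5*1 + 4 = -5 + 4 = -1)
F(h) = (-1 + h)/(h + 1/(-278 + h)) (F(h) = (h - 1)/(h + 1/(h - 278)) = (-1 + h)/(h + 1/(-278 + h)))
-F(265) = -(278 + 265² - 279*265)/(1 + 265² - 278*265) = -(278 + 70225 - 73935)/(1 + 70225 - 73670) = -(-3432)/(-3444) = -(-1)*(-3432)/3444 = -1*286/287 = -286/287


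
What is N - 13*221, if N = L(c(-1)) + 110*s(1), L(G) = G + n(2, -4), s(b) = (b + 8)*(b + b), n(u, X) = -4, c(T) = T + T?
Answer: -899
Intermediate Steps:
c(T) = 2*T
s(b) = 2*b*(8 + b) (s(b) = (8 + b)*(2*b) = 2*b*(8 + b))
L(G) = -4 + G (L(G) = G - 4 = -4 + G)
N = 1974 (N = (-4 + 2*(-1)) + 110*(2*1*(8 + 1)) = (-4 - 2) + 110*(2*1*9) = -6 + 110*18 = -6 + 1980 = 1974)
N - 13*221 = 1974 - 13*221 = 1974 - 2873 = -899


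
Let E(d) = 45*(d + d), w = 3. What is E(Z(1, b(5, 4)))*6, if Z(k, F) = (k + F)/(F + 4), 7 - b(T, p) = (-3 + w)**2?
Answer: 4320/11 ≈ 392.73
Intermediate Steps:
b(T, p) = 7 (b(T, p) = 7 - (-3 + 3)**2 = 7 - 1*0**2 = 7 - 1*0 = 7 + 0 = 7)
Z(k, F) = (F + k)/(4 + F)
E(d) = 90*d (E(d) = 45*(2*d) = 90*d)
E(Z(1, b(5, 4)))*6 = (90*((7 + 1)/(4 + 7)))*6 = (90*(8/11))*6 = (720/11)*6 = 4320/11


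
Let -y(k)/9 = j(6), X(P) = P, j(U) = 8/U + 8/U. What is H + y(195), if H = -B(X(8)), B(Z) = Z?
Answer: -32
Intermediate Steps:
j(U) = 16/U
y(k) = -24 (y(k) = -144/6 = -9*8/3 = -24)
H = -8 (H = -1*8 = -8)
H + y(195) = -8 - 24 = -32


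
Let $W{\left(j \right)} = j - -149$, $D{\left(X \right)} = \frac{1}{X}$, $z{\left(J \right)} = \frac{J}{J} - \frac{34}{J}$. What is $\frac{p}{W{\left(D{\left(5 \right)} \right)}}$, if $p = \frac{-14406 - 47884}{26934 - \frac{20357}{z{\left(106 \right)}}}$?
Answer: $\frac{5606100}{40767781} \approx 0.13751$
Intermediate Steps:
$z{\left(J \right)} = 1 - \frac{34}{J}$
$p = \frac{2242440}{109297}$ ($p = \frac{-14406 - 47884}{26934 - \frac{20357}{\frac{1}{106} \left(-34 + 106\right)}} = - \frac{62290}{26934 - \frac{20357}{\frac{1}{106} \cdot 72}} = - \frac{62290}{26934 - \frac{20357}{\frac{36}{53}}} = - \frac{62290}{26934 - \frac{1078921}{36}} = - \frac{62290}{- \frac{109297}{36}} = \left(-62290\right) \left(- \frac{36}{109297}\right) = \frac{2242440}{109297} \approx 20.517$)
$W{\left(j \right)} = 149 + j$ ($W{\left(j \right)} = j + 149 = 149 + j$)
$\frac{p}{W{\left(D{\left(5 \right)} \right)}} = \frac{2242440}{109297 \left(149 + \frac{1}{5}\right)} = \frac{2242440}{109297 \cdot \frac{746}{5}} = \frac{2242440}{109297} \cdot \frac{5}{746} = \frac{5606100}{40767781}$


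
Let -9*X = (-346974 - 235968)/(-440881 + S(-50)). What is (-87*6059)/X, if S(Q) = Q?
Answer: 697287842469/194314 ≈ 3.5885e+6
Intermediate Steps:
X = -194314/1322793 (X = -(-346974 - 235968)/(9*(-440881 - 50)) = -(-194314)/(3*(-440931)) = -(-194314)*(-1)/(3*440931) = -⅑*194314/146977 = -194314/1322793 ≈ -0.14690)
(-87*6059)/X = (-87*6059)/(-194314/1322793) = -527133*(-1322793/194314) = 697287842469/194314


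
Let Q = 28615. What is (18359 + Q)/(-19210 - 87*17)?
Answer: -46974/20689 ≈ -2.2705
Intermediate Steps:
(18359 + Q)/(-19210 - 87*17) = (18359 + 28615)/(-19210 - 87*17) = 46974/(-19210 - 1479) = 46974/(-20689) = 46974*(-1/20689) = -46974/20689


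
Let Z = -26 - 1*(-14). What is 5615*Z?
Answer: -67380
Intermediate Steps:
Z = -12 (Z = -26 + 14 = -12)
5615*Z = 5615*(-12) = -67380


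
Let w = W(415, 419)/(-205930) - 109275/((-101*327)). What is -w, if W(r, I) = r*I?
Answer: -1117340057/453416674 ≈ -2.4643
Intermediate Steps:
W(r, I) = I*r
w = 1117340057/453416674 (w = (419*415)/(-205930) - 109275/((-101*327)) = 173885*(-1/205930) - 109275/(-33027) = -34777/41186 - 109275*(-1/33027) = -34777/41186 + 36425/11009 = 1117340057/453416674 ≈ 2.4643)
-w = -1*1117340057/453416674 = -1117340057/453416674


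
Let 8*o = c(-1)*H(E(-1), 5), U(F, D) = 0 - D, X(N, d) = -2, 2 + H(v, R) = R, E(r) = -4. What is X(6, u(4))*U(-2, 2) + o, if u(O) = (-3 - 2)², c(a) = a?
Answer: 29/8 ≈ 3.6250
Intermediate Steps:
u(O) = 25 (u(O) = (-5)² = 25)
H(v, R) = -2 + R
U(F, D) = -D
o = -3/8 (o = (-(-2 + 5))/8 = (-1*3)/8 = (⅛)*(-3) = -3/8 ≈ -0.37500)
X(6, u(4))*U(-2, 2) + o = -(-2)*2 - 3/8 = -2*(-2) - 3/8 = 4 - 3/8 = 29/8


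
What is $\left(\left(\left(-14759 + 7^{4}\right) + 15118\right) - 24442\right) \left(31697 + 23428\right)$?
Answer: $-1195220250$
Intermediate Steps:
$\left(\left(\left(-14759 + 7^{4}\right) + 15118\right) - 24442\right) \left(31697 + 23428\right) = \left(\left(\left(-14759 + 2401\right) + 15118\right) - 24442\right) 55125 = \left(\left(-12358 + 15118\right) - 24442\right) 55125 = \left(2760 - 24442\right) 55125 = \left(-21682\right) 55125 = -1195220250$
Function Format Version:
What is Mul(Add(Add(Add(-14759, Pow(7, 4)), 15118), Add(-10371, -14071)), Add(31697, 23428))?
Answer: -1195220250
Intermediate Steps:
Mul(Add(Add(Add(-14759, Pow(7, 4)), 15118), Add(-10371, -14071)), Add(31697, 23428)) = Mul(Add(Add(Add(-14759, 2401), 15118), -24442), 55125) = Mul(Add(Add(-12358, 15118), -24442), 55125) = Mul(Add(2760, -24442), 55125) = Mul(-21682, 55125) = -1195220250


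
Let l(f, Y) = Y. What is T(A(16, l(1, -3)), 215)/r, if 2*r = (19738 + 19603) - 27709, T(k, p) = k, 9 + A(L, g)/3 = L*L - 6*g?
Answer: 795/5816 ≈ 0.13669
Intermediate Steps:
A(L, g) = -27 - 18*g + 3*L**2 (A(L, g) = -27 + 3*(L*L - 6*g) = -27 + 3*(L**2 - 6*g) = -27 + (-18*g + 3*L**2) = -27 - 18*g + 3*L**2)
r = 5816 (r = ((19738 + 19603) - 27709)/2 = (39341 - 27709)/2 = (1/2)*11632 = 5816)
T(A(16, l(1, -3)), 215)/r = (-27 - 18*(-3) + 3*16**2)/5816 = (-27 + 54 + 3*256)*(1/5816) = (-27 + 54 + 768)*(1/5816) = 795*(1/5816) = 795/5816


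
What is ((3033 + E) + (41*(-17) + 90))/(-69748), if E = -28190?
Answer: 6441/17437 ≈ 0.36939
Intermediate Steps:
((3033 + E) + (41*(-17) + 90))/(-69748) = ((3033 - 28190) + (41*(-17) + 90))/(-69748) = (-25157 + (-697 + 90))*(-1/69748) = (-25157 - 607)*(-1/69748) = -25764*(-1/69748) = 6441/17437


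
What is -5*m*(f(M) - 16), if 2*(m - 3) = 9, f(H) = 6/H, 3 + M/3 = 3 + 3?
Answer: 575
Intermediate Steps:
M = 9 (M = -9 + 3*(3 + 3) = -9 + 3*6 = -9 + 18 = 9)
m = 15/2 (m = 3 + (1/2)*9 = 3 + 9/2 = 15/2 ≈ 7.5000)
-5*m*(f(M) - 16) = -75*(6/9 - 16)/2 = -75*(6*(1/9) - 16)/2 = -75*(2/3 - 16)/2 = -75*(-46)/(2*3) = -5*(-115) = 575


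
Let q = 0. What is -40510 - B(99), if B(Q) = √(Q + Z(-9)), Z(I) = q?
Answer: -40510 - 3*√11 ≈ -40520.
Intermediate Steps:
Z(I) = 0
B(Q) = √Q (B(Q) = √(Q + 0) = √Q)
-40510 - B(99) = -40510 - √99 = -40510 - 3*√11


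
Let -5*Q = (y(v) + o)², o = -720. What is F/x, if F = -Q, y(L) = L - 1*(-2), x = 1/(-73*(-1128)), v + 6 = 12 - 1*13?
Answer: 8656413000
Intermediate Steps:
v = -7 (v = -6 + (12 - 1*13) = -6 + (12 - 13) = -6 - 1 = -7)
x = 1/82344 ≈ 1.2144e-5
y(L) = 2 + L (y(L) = L + 2 = 2 + L)
Q = -105125 (Q = -((2 - 7) - 720)²/5 = -(-5 - 720)²/5 = -⅕*(-725)² = -⅕*525625 = -105125)
F = 105125 (F = -1*(-105125) = 105125)
F/x = 105125/(1/82344) = 105125*82344 = 8656413000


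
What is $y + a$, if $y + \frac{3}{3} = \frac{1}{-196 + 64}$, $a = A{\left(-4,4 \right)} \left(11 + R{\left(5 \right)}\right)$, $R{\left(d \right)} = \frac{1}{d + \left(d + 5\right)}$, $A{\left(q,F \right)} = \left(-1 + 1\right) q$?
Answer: $- \frac{133}{132} \approx -1.0076$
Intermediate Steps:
$A{\left(q,F \right)} = 0$ ($A{\left(q,F \right)} = 0 q = 0$)
$R{\left(d \right)} = \frac{1}{5 + 2 d}$ ($R{\left(d \right)} = \frac{1}{d + \left(5 + d\right)} = \frac{1}{5 + 2 d}$)
$a = 0$ ($a = 0 \left(11 + \frac{1}{5 + 2 \cdot 5}\right) = 0 \left(11 + \frac{1}{5 + 10}\right) = 0 \left(11 + \frac{1}{15}\right) = 0 \cdot \frac{166}{15} = 0$)
$y = - \frac{133}{132}$ ($y = -1 + \frac{1}{-196 + 64} = -1 + \frac{1}{-132} = -1 - \frac{1}{132} = - \frac{133}{132} \approx -1.0076$)
$y + a = - \frac{133}{132} + 0 = - \frac{133}{132}$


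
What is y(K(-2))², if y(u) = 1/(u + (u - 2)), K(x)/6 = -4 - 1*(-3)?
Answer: 1/196 ≈ 0.0051020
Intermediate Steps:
K(x) = -6 (K(x) = 6*(-4 - 1*(-3)) = 6*(-4 + 3) = 6*(-1) = -6)
y(u) = 1/(-2 + 2*u) (y(u) = 1/(u + (-2 + u)) = 1/(-2 + 2*u))
y(K(-2))² = (1/(2*(-1 - 6)))² = ((½)/(-7))² = ((½)*(-⅐))² = (-1/14)² = 1/196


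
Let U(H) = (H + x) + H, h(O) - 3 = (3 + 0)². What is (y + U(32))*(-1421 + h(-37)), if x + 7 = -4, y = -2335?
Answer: 3215338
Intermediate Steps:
h(O) = 12 (h(O) = 3 + (3 + 0)² = 3 + 3² = 3 + 9 = 12)
x = -11 (x = -7 - 4 = -11)
U(H) = -11 + 2*H (U(H) = (H - 11) + H = (-11 + H) + H = -11 + 2*H)
(y + U(32))*(-1421 + h(-37)) = (-2335 + (-11 + 2*32))*(-1421 + 12) = (-2335 + (-11 + 64))*(-1409) = (-2335 + 53)*(-1409) = -2282*(-1409) = 3215338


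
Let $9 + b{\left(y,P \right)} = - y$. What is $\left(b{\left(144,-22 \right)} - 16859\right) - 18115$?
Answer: $-35127$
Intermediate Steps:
$b{\left(y,P \right)} = -9 - y$
$\left(b{\left(144,-22 \right)} - 16859\right) - 18115 = \left(\left(-9 - 144\right) - 16859\right) - 18115 = \left(-153 - 16859\right) - 18115 = -17012 - 18115 = -35127$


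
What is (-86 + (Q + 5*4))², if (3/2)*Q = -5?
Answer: 43264/9 ≈ 4807.1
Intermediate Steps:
Q = -10/3 (Q = (⅔)*(-5) = -10/3 ≈ -3.3333)
(-86 + (Q + 5*4))² = (-86 + (-10/3 + 5*4))² = (-86 + (-10/3 + 20))² = (-86 + 50/3)² = (-208/3)² = 43264/9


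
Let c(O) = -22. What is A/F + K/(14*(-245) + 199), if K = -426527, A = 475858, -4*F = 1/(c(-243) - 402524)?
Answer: 2475653388690959/3231 ≈ 7.6622e+11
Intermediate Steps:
F = 1/1610184 (F = -1/(4*(-22 - 402524)) = -¼/(-402546) = -¼*(-1/402546) = 1/1610184 ≈ 6.2105e-7)
A/F + K/(14*(-245) + 199) = 475858/(1/1610184) - 426527/(14*(-245) + 199) = 475858*1610184 - 426527/(-3430 + 199) = 766218937872 - 426527/(-3231) = 766218937872 - 426527*(-1/3231) = 766218937872 + 426527/3231 = 2475653388690959/3231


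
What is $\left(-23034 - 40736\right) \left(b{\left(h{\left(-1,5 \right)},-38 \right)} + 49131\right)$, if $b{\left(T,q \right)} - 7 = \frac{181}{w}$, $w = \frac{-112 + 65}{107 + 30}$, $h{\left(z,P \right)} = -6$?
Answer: $- \frac{145694617530}{47} \approx -3.0999 \cdot 10^{9}$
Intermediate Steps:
$w = - \frac{47}{137} \approx -0.34307$
$b{\left(T,q \right)} = - \frac{24468}{47}$ ($b{\left(T,q \right)} = 7 + \frac{181}{- \frac{47}{137}} = 7 + 181 \left(- \frac{137}{47}\right) = 7 - \frac{24797}{47} = - \frac{24468}{47}$)
$\left(-23034 - 40736\right) \left(b{\left(h{\left(-1,5 \right)},-38 \right)} + 49131\right) = \left(-23034 - 40736\right) \left(- \frac{24468}{47} + 49131\right) = \left(-63770\right) \frac{2284689}{47} = - \frac{145694617530}{47}$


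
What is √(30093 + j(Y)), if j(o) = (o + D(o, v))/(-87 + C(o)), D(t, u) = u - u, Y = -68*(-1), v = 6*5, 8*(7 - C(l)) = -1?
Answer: √1365250693/213 ≈ 173.47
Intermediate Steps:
C(l) = 57/8 (C(l) = 7 - ⅛*(-1) = 7 + ⅛ = 57/8)
v = 30
Y = 68
D(t, u) = 0
j(o) = -8*o/639 (j(o) = (o + 0)/(-87 + 57/8) = o/(-639/8) = o*(-8/639) = -8*o/639)
√(30093 + j(Y)) = √(30093 - 8/639*68) = √(30093 - 544/639) = √(19228883/639) = √1365250693/213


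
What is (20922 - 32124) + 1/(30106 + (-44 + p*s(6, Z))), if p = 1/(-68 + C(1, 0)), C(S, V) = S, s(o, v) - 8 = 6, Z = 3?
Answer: -22562396213/2014140 ≈ -11202.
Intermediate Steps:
s(o, v) = 14 (s(o, v) = 8 + 6 = 14)
p = -1/67 (p = 1/(-68 + 1) = 1/(-67) = -1/67 ≈ -0.014925)
(20922 - 32124) + 1/(30106 + (-44 + p*s(6, Z))) = (20922 - 32124) + 1/(30106 + (-44 - 1/67*14)) = -11202 + 1/(30106 + (-44 - 14/67)) = -11202 + 1/(30106 - 2962/67) = -11202 + 1/(2014140/67) = -11202 + 67/2014140 = -22562396213/2014140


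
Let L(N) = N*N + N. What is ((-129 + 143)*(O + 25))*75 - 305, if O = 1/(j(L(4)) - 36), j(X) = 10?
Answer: 336760/13 ≈ 25905.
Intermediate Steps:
L(N) = N + N**2 (L(N) = N**2 + N = N + N**2)
O = -1/26 (O = 1/(10 - 36) = 1/(-26) = -1/26 ≈ -0.038462)
((-129 + 143)*(O + 25))*75 - 305 = ((-129 + 143)*(-1/26 + 25))*75 - 305 = (14*(649/26))*75 - 305 = (4543/13)*75 - 305 = 340725/13 - 305 = 336760/13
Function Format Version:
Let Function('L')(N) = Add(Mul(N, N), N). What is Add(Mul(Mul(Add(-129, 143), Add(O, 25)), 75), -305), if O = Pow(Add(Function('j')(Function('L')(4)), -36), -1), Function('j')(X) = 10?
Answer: Rational(336760, 13) ≈ 25905.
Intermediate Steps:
Function('L')(N) = Add(N, Pow(N, 2)) (Function('L')(N) = Add(Pow(N, 2), N) = Add(N, Pow(N, 2)))
O = Rational(-1, 26) (O = Pow(Add(10, -36), -1) = Pow(-26, -1) = Rational(-1, 26) ≈ -0.038462)
Add(Mul(Mul(Add(-129, 143), Add(O, 25)), 75), -305) = Add(Mul(Mul(Add(-129, 143), Add(Rational(-1, 26), 25)), 75), -305) = Add(Mul(Mul(14, Rational(649, 26)), 75), -305) = Add(Mul(Rational(4543, 13), 75), -305) = Add(Rational(340725, 13), -305) = Rational(336760, 13)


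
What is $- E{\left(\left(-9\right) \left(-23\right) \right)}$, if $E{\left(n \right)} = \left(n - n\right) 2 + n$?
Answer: $-207$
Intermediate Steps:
$E{\left(n \right)} = n$ ($E{\left(n \right)} = 0 \cdot 2 + n = 0 + n = n$)
$- E{\left(\left(-9\right) \left(-23\right) \right)} = - \left(-9\right) \left(-23\right) = \left(-1\right) 207 = -207$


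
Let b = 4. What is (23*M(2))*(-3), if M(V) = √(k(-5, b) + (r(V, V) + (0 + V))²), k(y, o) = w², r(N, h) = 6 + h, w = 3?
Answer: -69*√109 ≈ -720.38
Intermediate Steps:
k(y, o) = 9 (k(y, o) = 3² = 9)
M(V) = √(9 + (6 + 2*V)²) (M(V) = √(9 + ((6 + V) + (0 + V))²) = √(9 + ((6 + V) + V)²) = √(9 + (6 + 2*V)²))
(23*M(2))*(-3) = (23*√(9 + 4*(3 + 2)²))*(-3) = (23*√(9 + 4*5²))*(-3) = (23*√(9 + 4*25))*(-3) = (23*√(9 + 100))*(-3) = (23*√109)*(-3) = -69*√109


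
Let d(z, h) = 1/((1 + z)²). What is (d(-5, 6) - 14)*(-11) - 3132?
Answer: -47659/16 ≈ -2978.7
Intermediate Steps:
d(z, h) = (1 + z)⁻²
(d(-5, 6) - 14)*(-11) - 3132 = ((1 - 5)⁻² - 14)*(-11) - 3132 = ((-4)⁻² - 14)*(-11) - 3132 = (1/16 - 14)*(-11) - 3132 = -223/16*(-11) - 3132 = 2453/16 - 3132 = -47659/16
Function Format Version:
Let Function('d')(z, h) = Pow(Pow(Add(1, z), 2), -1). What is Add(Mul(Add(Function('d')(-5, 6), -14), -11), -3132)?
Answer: Rational(-47659, 16) ≈ -2978.7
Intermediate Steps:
Function('d')(z, h) = Pow(Add(1, z), -2)
Add(Mul(Add(Function('d')(-5, 6), -14), -11), -3132) = Add(Mul(Add(Pow(Add(1, -5), -2), -14), -11), -3132) = Add(Mul(Add(Pow(-4, -2), -14), -11), -3132) = Add(Mul(Add(Rational(1, 16), -14), -11), -3132) = Add(Mul(Rational(-223, 16), -11), -3132) = Add(Rational(2453, 16), -3132) = Rational(-47659, 16)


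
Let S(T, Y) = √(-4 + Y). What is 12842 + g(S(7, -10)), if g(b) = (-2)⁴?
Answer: 12858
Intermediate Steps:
g(b) = 16
12842 + g(S(7, -10)) = 12842 + 16 = 12858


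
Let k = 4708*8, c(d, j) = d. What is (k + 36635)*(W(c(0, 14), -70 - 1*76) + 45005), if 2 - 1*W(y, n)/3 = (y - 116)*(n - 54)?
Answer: -1826938111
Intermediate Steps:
k = 37664
W(y, n) = 6 - 3*(-116 + y)*(-54 + n) (W(y, n) = 6 - 3*(y - 116)*(n - 54) = 6 - 3*(-116 + y)*(-54 + n))
(k + 36635)*(W(c(0, 14), -70 - 1*76) + 45005) = (37664 + 36635)*((-18786 + 162*0 + 348*(-70 - 1*76) - 3*(-70 - 1*76)*0) + 45005) = 74299*((-18786 + 0 + 348*(-70 - 76) - 3*(-70 - 76)*0) + 45005) = 74299*((-18786 + 0 + 348*(-146) - 3*(-146)*0) + 45005) = 74299*((-18786 + 0 - 50808 + 0) + 45005) = 74299*(-69594 + 45005) = 74299*(-24589) = -1826938111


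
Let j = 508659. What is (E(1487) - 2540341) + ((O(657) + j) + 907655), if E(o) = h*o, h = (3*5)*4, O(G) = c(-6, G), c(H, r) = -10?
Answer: -1034817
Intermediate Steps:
O(G) = -10
h = 60 (h = 15*4 = 60)
E(o) = 60*o
(E(1487) - 2540341) + ((O(657) + j) + 907655) = (60*1487 - 2540341) + ((-10 + 508659) + 907655) = (89220 - 2540341) + (508649 + 907655) = -2451121 + 1416304 = -1034817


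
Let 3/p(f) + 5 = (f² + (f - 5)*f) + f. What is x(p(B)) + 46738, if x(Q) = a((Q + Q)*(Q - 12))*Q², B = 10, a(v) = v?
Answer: 26977202710972/577200625 ≈ 46738.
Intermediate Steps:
p(f) = 3/(-5 + f + f² + f*(-5 + f)) (p(f) = 3/(-5 + ((f² + (f - 5)*f) + f)) = 3/(-5 + ((f² + (-5 + f)*f) + f)) = 3/(-5 + ((f² + f*(-5 + f)) + f)) = 3/(-5 + (f + f² + f*(-5 + f))) = 3/(-5 + f + f² + f*(-5 + f)))
x(Q) = 2*Q³*(-12 + Q) (x(Q) = ((Q + Q)*(Q - 12))*Q² = ((2*Q)*(-12 + Q))*Q² = (2*Q*(-12 + Q))*Q² = 2*Q³*(-12 + Q))
x(p(B)) + 46738 = 2*(3/(-5 - 4*10 + 2*10²))³*(-12 + 3/(-5 - 4*10 + 2*10²)) + 46738 = 2*(3/(-5 - 40 + 2*100))³*(-12 + 3/(-5 - 40 + 2*100)) + 46738 = 2*(3/(-5 - 40 + 200))³*(-12 + 3/(-5 - 40 + 200)) + 46738 = 2*(3/155)³*(-12 + 3/155) + 46738 = 2*(27/3723875)*(-1857/155) + 46738 = -100278/577200625 + 46738 = 26977202710972/577200625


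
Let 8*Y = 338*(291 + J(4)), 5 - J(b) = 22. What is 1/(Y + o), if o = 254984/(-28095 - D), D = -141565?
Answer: 113470/1313840439 ≈ 8.6365e-5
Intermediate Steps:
J(b) = -17 (J(b) = 5 - 1*22 = 5 - 22 = -17)
Y = 23153/2 (Y = (338*(291 - 17))/8 = (338*274)/8 = (⅛)*92612 = 23153/2 ≈ 11577.)
o = 127492/56735 (o = 254984/(-28095 - 1*(-141565)) = 254984/(-28095 + 141565) = 254984/113470 = 254984*(1/113470) = 127492/56735 ≈ 2.2472)
1/(Y + o) = 1/(23153/2 + 127492/56735) = 1/(1313840439/113470) = 113470/1313840439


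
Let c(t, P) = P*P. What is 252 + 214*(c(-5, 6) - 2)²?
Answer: 247636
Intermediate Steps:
c(t, P) = P²
252 + 214*(c(-5, 6) - 2)² = 252 + 214*(6² - 2)² = 252 + 214*(36 - 2)² = 252 + 214*34² = 252 + 214*1156 = 252 + 247384 = 247636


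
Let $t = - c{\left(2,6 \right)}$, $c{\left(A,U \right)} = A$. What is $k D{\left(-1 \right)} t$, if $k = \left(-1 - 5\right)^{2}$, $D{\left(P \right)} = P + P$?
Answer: $144$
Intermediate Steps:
$D{\left(P \right)} = 2 P$
$k = 36$ ($k = \left(-6\right)^{2} = 36$)
$t = -2$ ($t = \left(-1\right) 2 = -2$)
$k D{\left(-1 \right)} t = 36 \cdot 2 \left(-1\right) \left(-2\right) = 36 \left(-2\right) \left(-2\right) = \left(-72\right) \left(-2\right) = 144$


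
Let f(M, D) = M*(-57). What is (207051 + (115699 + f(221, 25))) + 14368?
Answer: 324521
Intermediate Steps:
f(M, D) = -57*M
(207051 + (115699 + f(221, 25))) + 14368 = (207051 + (115699 - 57*221)) + 14368 = (207051 + (115699 - 12597)) + 14368 = (207051 + 103102) + 14368 = 310153 + 14368 = 324521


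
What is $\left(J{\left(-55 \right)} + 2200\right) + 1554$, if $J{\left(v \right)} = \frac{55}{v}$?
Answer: $3753$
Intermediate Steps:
$\left(J{\left(-55 \right)} + 2200\right) + 1554 = \left(\frac{55}{-55} + 2200\right) + 1554 = \left(55 \left(- \frac{1}{55}\right) + 2200\right) + 1554 = \left(-1 + 2200\right) + 1554 = 2199 + 1554 = 3753$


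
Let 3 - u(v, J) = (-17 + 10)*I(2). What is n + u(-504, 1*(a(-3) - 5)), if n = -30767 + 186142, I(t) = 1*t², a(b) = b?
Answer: 155406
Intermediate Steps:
I(t) = t²
u(v, J) = 31 (u(v, J) = 3 - (-17 + 10)*2² = 3 - (-7)*4 = 3 - 1*(-28) = 3 + 28 = 31)
n = 155375
n + u(-504, 1*(a(-3) - 5)) = 155375 + 31 = 155406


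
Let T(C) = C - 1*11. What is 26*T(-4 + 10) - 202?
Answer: -332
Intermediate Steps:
T(C) = -11 + C (T(C) = C - 11 = -11 + C)
26*T(-4 + 10) - 202 = 26*(-11 + (-4 + 10)) - 202 = 26*(-11 + 6) - 202 = 26*(-5) - 202 = -130 - 202 = -332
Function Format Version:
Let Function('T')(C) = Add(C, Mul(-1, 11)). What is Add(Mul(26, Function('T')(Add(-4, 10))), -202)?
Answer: -332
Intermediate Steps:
Function('T')(C) = Add(-11, C) (Function('T')(C) = Add(C, -11) = Add(-11, C))
Add(Mul(26, Function('T')(Add(-4, 10))), -202) = Add(Mul(26, Add(-11, Add(-4, 10))), -202) = Add(Mul(26, Add(-11, 6)), -202) = Add(Mul(26, -5), -202) = Add(-130, -202) = -332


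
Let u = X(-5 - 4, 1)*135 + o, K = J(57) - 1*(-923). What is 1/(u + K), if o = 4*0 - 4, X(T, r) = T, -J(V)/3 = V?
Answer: -1/467 ≈ -0.0021413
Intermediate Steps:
J(V) = -3*V
o = -4 (o = 0 - 4 = -4)
K = 752 (K = -3*57 - 1*(-923) = -171 + 923 = 752)
u = -1219 (u = (-5 - 4)*135 - 4 = -9*135 - 4 = -1215 - 4 = -1219)
1/(u + K) = 1/(-1219 + 752) = 1/(-467) = -1/467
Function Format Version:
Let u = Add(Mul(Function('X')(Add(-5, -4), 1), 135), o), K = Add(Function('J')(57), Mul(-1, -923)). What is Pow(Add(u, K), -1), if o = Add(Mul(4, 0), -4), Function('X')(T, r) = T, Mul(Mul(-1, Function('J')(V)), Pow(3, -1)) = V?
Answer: Rational(-1, 467) ≈ -0.0021413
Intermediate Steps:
Function('J')(V) = Mul(-3, V)
o = -4 (o = Add(0, -4) = -4)
K = 752 (K = Add(Mul(-3, 57), Mul(-1, -923)) = Add(-171, 923) = 752)
u = -1219 (u = Add(Mul(Add(-5, -4), 135), -4) = Add(Mul(-9, 135), -4) = Add(-1215, -4) = -1219)
Pow(Add(u, K), -1) = Pow(Add(-1219, 752), -1) = Pow(-467, -1) = Rational(-1, 467)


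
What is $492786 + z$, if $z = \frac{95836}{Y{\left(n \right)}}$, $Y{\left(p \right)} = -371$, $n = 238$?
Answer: $\frac{182727770}{371} \approx 4.9253 \cdot 10^{5}$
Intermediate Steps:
$z = - \frac{95836}{371}$ ($z = \frac{95836}{-371} = 95836 \left(- \frac{1}{371}\right) = - \frac{95836}{371} \approx -258.32$)
$492786 + z = 492786 - \frac{95836}{371} = \frac{182727770}{371}$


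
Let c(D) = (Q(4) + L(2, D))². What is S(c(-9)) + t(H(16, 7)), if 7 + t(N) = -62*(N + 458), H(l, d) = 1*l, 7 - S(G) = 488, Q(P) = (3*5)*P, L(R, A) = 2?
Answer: -29876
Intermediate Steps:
Q(P) = 15*P
c(D) = 3844 (c(D) = (15*4 + 2)² = (60 + 2)² = 62² = 3844)
S(G) = -481 (S(G) = 7 - 1*488 = 7 - 488 = -481)
H(l, d) = l
t(N) = -28403 - 62*N (t(N) = -7 - 62*(N + 458) = -7 - 62*(458 + N) = -7 + (-28396 - 62*N) = -28403 - 62*N)
S(c(-9)) + t(H(16, 7)) = -481 + (-28403 - 62*16) = -481 + (-28403 - 992) = -481 - 29395 = -29876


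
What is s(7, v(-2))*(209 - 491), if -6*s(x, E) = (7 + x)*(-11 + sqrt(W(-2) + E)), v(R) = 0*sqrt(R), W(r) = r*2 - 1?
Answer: -7238 + 658*I*sqrt(5) ≈ -7238.0 + 1471.3*I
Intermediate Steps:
W(r) = -1 + 2*r (W(r) = 2*r - 1 = -1 + 2*r)
v(R) = 0
s(x, E) = -(-11 + sqrt(-5 + E))*(7 + x)/6 (s(x, E) = -(7 + x)*(-11 + sqrt((-1 + 2*(-2)) + E))/6 = -(7 + x)*(-11 + sqrt((-1 - 4) + E))/6 = -(7 + x)*(-11 + sqrt(-5 + E))/6 = -(-11 + sqrt(-5 + E))*(7 + x)/6)
s(7, v(-2))*(209 - 491) = (77/6 - 7*sqrt(-5 + 0)/6 + (11/6)*7 - 1/6*7*sqrt(-5 + 0))*(209 - 491) = (77/6 - 7*I*sqrt(5)/6 + 77/6 - 1/6*7*sqrt(-5))*(-282) = (77/6 - 7*I*sqrt(5)/6 + 77/6 - 1/6*7*I*sqrt(5))*(-282) = (77/6 - 7*I*sqrt(5)/6 + 77/6 - 7*I*sqrt(5)/6)*(-282) = (77/3 - 7*I*sqrt(5)/3)*(-282) = -7238 + 658*I*sqrt(5)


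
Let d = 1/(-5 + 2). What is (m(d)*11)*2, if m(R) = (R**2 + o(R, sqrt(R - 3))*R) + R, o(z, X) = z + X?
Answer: -22/9 - 22*I*sqrt(30)/9 ≈ -2.4444 - 13.389*I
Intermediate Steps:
d = -1/3 (d = 1/(-3) = -1/3 ≈ -0.33333)
o(z, X) = X + z
m(R) = R + R**2 + R*(R + sqrt(-3 + R)) (m(R) = (R**2 + (sqrt(R - 3) + R)*R) + R = (R**2 + (sqrt(-3 + R) + R)*R) + R = (R**2 + (R + sqrt(-3 + R))*R) + R = (R**2 + R*(R + sqrt(-3 + R))) + R = R + R**2 + R*(R + sqrt(-3 + R)))
(m(d)*11)*2 = (-(1 + sqrt(-3 - 1/3) + 2*(-1/3))/3*11)*2 = (-(1 + sqrt(-10/3) - 2/3)/3*11)*2 = (-(1 + I*sqrt(30)/3 - 2/3)/3*11)*2 = (-(1/3 + I*sqrt(30)/3)/3*11)*2 = ((-1/9 - I*sqrt(30)/9)*11)*2 = (-11/9 - 11*I*sqrt(30)/9)*2 = -22/9 - 22*I*sqrt(30)/9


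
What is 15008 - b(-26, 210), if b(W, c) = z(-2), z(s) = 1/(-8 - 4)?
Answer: 180097/12 ≈ 15008.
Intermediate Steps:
z(s) = -1/12 (z(s) = 1/(-12) = -1/12)
b(W, c) = -1/12
15008 - b(-26, 210) = 15008 - 1*(-1/12) = 15008 + 1/12 = 180097/12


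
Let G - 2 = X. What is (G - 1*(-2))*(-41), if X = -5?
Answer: 41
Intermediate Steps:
G = -3 (G = 2 - 5 = -3)
(G - 1*(-2))*(-41) = (-3 - 1*(-2))*(-41) = (-3 + 2)*(-41) = -1*(-41) = 41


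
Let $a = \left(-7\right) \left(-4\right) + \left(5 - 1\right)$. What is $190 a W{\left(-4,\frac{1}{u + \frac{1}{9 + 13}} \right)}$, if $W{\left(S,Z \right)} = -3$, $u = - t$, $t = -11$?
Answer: $-18240$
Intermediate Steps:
$a = 32$ ($a = 28 + \left(5 - 1\right) = 28 + 4 = 32$)
$u = 11$ ($u = \left(-1\right) \left(-11\right) = 11$)
$190 a W{\left(-4,\frac{1}{u + \frac{1}{9 + 13}} \right)} = 190 \cdot 32 \left(-3\right) = 6080 \left(-3\right) = -18240$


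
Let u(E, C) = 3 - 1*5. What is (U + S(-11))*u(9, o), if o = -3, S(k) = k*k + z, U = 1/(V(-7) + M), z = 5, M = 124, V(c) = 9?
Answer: -33518/133 ≈ -252.02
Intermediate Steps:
U = 1/133 (U = 1/(9 + 124) = 1/133 ≈ 0.0075188)
S(k) = 5 + k² (S(k) = k*k + 5 = k² + 5 = 5 + k²)
u(E, C) = -2 (u(E, C) = 3 - 5 = -2)
(U + S(-11))*u(9, o) = (1/133 + (5 + (-11)²))*(-2) = (1/133 + (5 + 121))*(-2) = (1/133 + 126)*(-2) = (16759/133)*(-2) = -33518/133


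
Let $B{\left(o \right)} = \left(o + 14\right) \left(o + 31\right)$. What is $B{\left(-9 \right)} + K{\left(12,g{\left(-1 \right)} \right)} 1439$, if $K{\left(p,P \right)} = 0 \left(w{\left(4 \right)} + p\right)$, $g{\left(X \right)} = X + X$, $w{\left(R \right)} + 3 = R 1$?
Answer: $110$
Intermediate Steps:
$w{\left(R \right)} = -3 + R$ ($w{\left(R \right)} = -3 + R 1 = -3 + R$)
$g{\left(X \right)} = 2 X$
$B{\left(o \right)} = \left(14 + o\right) \left(31 + o\right)$
$K{\left(p,P \right)} = 0$ ($K{\left(p,P \right)} = 0 \left(\left(-3 + 4\right) + p\right) = 0 \left(1 + p\right) = 0$)
$B{\left(-9 \right)} + K{\left(12,g{\left(-1 \right)} \right)} 1439 = \left(434 + \left(-9\right)^{2} + 45 \left(-9\right)\right) + 0 \cdot 1439 = \left(434 + 81 - 405\right) + 0 = 110 + 0 = 110$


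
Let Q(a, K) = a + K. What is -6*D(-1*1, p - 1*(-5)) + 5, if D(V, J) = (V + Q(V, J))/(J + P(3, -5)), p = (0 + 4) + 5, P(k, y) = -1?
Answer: -7/13 ≈ -0.53846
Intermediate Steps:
p = 9 (p = 4 + 5 = 9)
Q(a, K) = K + a
D(V, J) = (J + 2*V)/(-1 + J) (D(V, J) = (V + (J + V))/(J - 1) = (J + 2*V)/(-1 + J))
-6*D(-1*1, p - 1*(-5)) + 5 = -6*((9 - 1*(-5)) + 2*(-1*1))/(-1 + (9 - 1*(-5))) + 5 = -6*((9 + 5) + 2*(-1))/(-1 + (9 + 5)) + 5 = -6*(14 - 2)/(-1 + 14) + 5 = -6*12/13 + 5 = -72/13 + 5 = -7/13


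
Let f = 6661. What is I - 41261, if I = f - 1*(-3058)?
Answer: -31542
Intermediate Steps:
I = 9719 (I = 6661 - 1*(-3058) = 6661 + 3058 = 9719)
I - 41261 = 9719 - 41261 = -31542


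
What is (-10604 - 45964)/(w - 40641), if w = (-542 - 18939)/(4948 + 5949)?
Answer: 308210748/221442229 ≈ 1.3918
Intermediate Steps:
w = -19481/10897 ≈ -1.7877
(-10604 - 45964)/(w - 40641) = (-10604 - 45964)/(-19481/10897 - 40641) = -56568/(-442884458/10897) = -56568*(-10897/442884458) = 308210748/221442229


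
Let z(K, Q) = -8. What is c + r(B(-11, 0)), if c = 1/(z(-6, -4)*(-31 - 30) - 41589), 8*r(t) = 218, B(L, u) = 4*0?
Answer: 4480005/164404 ≈ 27.250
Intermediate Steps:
B(L, u) = 0
r(t) = 109/4 (r(t) = (⅛)*218 = 109/4)
c = -1/41101 (c = 1/(-8*(-31 - 30) - 41589) = 1/(-8*(-61) - 41589) = 1/(488 - 41589) = 1/(-41101) = -1/41101 ≈ -2.4330e-5)
c + r(B(-11, 0)) = -1/41101 + 109/4 = 4480005/164404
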